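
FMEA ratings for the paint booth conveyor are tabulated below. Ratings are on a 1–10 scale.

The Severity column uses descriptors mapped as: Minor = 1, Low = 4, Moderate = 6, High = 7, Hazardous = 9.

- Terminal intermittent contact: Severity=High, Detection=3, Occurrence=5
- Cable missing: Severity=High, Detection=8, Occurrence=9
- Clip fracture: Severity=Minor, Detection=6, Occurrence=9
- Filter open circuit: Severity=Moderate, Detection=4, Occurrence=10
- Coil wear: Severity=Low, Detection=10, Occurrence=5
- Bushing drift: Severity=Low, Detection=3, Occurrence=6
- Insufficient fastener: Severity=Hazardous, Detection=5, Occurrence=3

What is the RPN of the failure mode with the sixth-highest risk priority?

RPN = Severity × Occurrence × Detection:
  Terminal intermittent contact: 7 × 5 × 3 = 105
  Cable missing: 7 × 9 × 8 = 504
  Clip fracture: 1 × 9 × 6 = 54
  Filter open circuit: 6 × 10 × 4 = 240
  Coil wear: 4 × 5 × 10 = 200
  Bushing drift: 4 × 6 × 3 = 72
  Insufficient fastener: 9 × 3 × 5 = 135
Sorted descending: 504, 240, 200, 135, 105, 72, 54.
The sixth-highest RPN is 72 (Bushing drift).

72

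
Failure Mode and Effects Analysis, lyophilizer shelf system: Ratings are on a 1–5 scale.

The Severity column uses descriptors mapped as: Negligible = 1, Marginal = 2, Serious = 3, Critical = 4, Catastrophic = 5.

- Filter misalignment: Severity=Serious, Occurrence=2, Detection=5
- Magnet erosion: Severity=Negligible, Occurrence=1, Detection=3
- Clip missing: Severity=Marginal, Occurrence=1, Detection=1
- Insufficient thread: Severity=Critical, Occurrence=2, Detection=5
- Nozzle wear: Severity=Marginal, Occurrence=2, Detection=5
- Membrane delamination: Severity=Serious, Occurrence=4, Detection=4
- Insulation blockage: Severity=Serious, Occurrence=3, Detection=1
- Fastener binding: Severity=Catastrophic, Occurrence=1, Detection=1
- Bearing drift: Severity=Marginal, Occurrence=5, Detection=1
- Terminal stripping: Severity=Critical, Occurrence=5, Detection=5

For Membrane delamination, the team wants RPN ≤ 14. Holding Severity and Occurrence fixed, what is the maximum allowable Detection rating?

1

Membrane delamination: S=3, O=4, D=4 → current RPN = 48.
Fixed product = 12. Need 12 × D ≤ 14, so D ≤ 14/12 = 1.17.
Maximum integer Detection rating = 1 (gives RPN 12; D=2 would give 24 > 14).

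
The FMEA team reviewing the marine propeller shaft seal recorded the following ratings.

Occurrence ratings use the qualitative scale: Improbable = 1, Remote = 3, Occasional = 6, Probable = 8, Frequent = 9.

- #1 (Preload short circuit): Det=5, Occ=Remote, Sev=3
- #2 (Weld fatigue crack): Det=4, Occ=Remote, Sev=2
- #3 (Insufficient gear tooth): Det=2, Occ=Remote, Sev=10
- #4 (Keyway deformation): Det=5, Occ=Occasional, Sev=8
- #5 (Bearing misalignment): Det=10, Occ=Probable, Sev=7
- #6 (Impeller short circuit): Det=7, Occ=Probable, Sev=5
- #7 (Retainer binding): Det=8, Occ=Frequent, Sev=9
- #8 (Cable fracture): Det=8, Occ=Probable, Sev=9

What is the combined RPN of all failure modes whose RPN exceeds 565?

RPN = Severity × Occurrence × Detection:
  #1: 3 × 3 × 5 = 45
  #2: 2 × 3 × 4 = 24
  #3: 10 × 3 × 2 = 60
  #4: 8 × 6 × 5 = 240
  #5: 7 × 8 × 10 = 560
  #6: 5 × 8 × 7 = 280
  #7: 9 × 9 × 8 = 648
  #8: 9 × 8 × 8 = 576
RPN > 565: #7 (648), #8 (576).
Sum: 648 + 576 = 1224.

1224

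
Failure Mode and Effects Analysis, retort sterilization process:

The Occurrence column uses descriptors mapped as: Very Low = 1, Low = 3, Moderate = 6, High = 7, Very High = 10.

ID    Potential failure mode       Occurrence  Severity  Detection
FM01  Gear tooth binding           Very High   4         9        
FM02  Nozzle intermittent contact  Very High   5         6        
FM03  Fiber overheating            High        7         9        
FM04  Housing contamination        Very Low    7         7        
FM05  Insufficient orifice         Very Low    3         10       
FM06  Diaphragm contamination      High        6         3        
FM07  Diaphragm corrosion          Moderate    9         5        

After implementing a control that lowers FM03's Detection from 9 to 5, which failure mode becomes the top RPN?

RPN = Severity × Occurrence × Detection:
  FM01: 4 × 10 × 9 = 360
  FM02: 5 × 10 × 6 = 300
  FM03: 7 × 7 × 9 = 441
  FM04: 7 × 1 × 7 = 49
  FM05: 3 × 1 × 10 = 30
  FM06: 6 × 7 × 3 = 126
  FM07: 9 × 6 × 5 = 270
After action: FM03 → 7 × 7 × 5 = 245.
Revised RPNs: FM01=360, FM02=300, FM07=270, FM03=245, FM06=126, FM04=49, FM05=30.
Highest is now FM01 (360).

FM01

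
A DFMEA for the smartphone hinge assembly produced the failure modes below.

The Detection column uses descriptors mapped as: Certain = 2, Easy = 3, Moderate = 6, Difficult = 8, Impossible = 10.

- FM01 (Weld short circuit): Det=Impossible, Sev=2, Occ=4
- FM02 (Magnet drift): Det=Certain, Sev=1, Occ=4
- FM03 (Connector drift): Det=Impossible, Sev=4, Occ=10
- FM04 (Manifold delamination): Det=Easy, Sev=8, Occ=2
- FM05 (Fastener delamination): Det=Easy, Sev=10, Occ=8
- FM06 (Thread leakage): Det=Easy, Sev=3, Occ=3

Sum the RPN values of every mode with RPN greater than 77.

720

RPN = Severity × Occurrence × Detection:
  FM01: 2 × 4 × 10 = 80
  FM02: 1 × 4 × 2 = 8
  FM03: 4 × 10 × 10 = 400
  FM04: 8 × 2 × 3 = 48
  FM05: 10 × 8 × 3 = 240
  FM06: 3 × 3 × 3 = 27
RPN > 77: FM01 (80), FM03 (400), FM05 (240).
Sum: 80 + 400 + 240 = 720.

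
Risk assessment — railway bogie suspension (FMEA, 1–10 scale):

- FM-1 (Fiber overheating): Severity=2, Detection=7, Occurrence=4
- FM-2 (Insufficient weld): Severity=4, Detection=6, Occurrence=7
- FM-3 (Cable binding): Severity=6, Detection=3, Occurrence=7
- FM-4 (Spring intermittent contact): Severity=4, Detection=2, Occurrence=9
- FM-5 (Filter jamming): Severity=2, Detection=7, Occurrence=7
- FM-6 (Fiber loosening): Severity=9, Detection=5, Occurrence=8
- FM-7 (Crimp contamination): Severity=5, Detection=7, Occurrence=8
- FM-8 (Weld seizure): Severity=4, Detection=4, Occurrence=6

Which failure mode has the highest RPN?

RPN = Severity × Occurrence × Detection:
  FM-1: 2 × 4 × 7 = 56
  FM-2: 4 × 7 × 6 = 168
  FM-3: 6 × 7 × 3 = 126
  FM-4: 4 × 9 × 2 = 72
  FM-5: 2 × 7 × 7 = 98
  FM-6: 9 × 8 × 5 = 360
  FM-7: 5 × 8 × 7 = 280
  FM-8: 4 × 6 × 4 = 96
Highest RPN is 360 → FM-6.

FM-6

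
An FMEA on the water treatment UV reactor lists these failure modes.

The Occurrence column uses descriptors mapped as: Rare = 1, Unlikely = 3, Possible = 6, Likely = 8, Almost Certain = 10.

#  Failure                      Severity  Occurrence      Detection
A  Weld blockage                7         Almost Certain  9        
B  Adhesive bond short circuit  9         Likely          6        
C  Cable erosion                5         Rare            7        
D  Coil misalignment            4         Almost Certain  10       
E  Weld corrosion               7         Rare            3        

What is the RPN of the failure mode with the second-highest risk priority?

432

RPN = Severity × Occurrence × Detection:
  A: 7 × 10 × 9 = 630
  B: 9 × 8 × 6 = 432
  C: 5 × 1 × 7 = 35
  D: 4 × 10 × 10 = 400
  E: 7 × 1 × 3 = 21
Sorted descending: 630, 432, 400, 35, 21.
The second-highest RPN is 432 (B).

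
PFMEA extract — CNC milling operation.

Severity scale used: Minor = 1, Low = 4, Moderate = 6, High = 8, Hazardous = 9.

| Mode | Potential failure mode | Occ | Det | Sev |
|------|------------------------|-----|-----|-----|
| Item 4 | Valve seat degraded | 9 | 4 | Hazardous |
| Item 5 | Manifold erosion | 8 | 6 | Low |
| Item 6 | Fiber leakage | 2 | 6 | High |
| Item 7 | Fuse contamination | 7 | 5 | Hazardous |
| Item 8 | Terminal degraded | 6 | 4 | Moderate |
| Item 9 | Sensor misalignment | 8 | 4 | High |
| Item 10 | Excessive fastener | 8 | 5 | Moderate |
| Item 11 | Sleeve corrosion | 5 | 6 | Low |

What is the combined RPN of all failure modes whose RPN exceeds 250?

895

RPN = Severity × Occurrence × Detection:
  Item 4: 9 × 9 × 4 = 324
  Item 5: 4 × 8 × 6 = 192
  Item 6: 8 × 2 × 6 = 96
  Item 7: 9 × 7 × 5 = 315
  Item 8: 6 × 6 × 4 = 144
  Item 9: 8 × 8 × 4 = 256
  Item 10: 6 × 8 × 5 = 240
  Item 11: 4 × 5 × 6 = 120
RPN > 250: Item 4 (324), Item 7 (315), Item 9 (256).
Sum: 324 + 315 + 256 = 895.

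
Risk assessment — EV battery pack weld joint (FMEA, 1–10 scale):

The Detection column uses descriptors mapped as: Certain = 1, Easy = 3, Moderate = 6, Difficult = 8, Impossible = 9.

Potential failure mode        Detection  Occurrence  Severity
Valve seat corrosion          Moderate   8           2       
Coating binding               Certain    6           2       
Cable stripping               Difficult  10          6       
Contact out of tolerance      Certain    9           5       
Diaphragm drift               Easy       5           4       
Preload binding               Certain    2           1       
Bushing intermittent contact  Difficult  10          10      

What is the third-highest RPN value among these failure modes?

RPN = Severity × Occurrence × Detection:
  Valve seat corrosion: 2 × 8 × 6 = 96
  Coating binding: 2 × 6 × 1 = 12
  Cable stripping: 6 × 10 × 8 = 480
  Contact out of tolerance: 5 × 9 × 1 = 45
  Diaphragm drift: 4 × 5 × 3 = 60
  Preload binding: 1 × 2 × 1 = 2
  Bushing intermittent contact: 10 × 10 × 8 = 800
Sorted descending: 800, 480, 96, 60, 45, 12, 2.
The third-highest RPN is 96 (Valve seat corrosion).

96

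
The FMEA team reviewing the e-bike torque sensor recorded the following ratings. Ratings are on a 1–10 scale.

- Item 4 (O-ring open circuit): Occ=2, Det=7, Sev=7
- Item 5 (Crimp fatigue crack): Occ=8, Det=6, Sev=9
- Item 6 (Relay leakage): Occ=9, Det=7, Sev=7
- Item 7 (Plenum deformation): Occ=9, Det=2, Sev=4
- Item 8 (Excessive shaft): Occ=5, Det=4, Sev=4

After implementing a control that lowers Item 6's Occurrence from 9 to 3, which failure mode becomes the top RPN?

Item 5

RPN = Severity × Occurrence × Detection:
  Item 4: 7 × 2 × 7 = 98
  Item 5: 9 × 8 × 6 = 432
  Item 6: 7 × 9 × 7 = 441
  Item 7: 4 × 9 × 2 = 72
  Item 8: 4 × 5 × 4 = 80
After action: Item 6 → 7 × 3 × 7 = 147.
Revised RPNs: Item 5=432, Item 6=147, Item 4=98, Item 8=80, Item 7=72.
Highest is now Item 5 (432).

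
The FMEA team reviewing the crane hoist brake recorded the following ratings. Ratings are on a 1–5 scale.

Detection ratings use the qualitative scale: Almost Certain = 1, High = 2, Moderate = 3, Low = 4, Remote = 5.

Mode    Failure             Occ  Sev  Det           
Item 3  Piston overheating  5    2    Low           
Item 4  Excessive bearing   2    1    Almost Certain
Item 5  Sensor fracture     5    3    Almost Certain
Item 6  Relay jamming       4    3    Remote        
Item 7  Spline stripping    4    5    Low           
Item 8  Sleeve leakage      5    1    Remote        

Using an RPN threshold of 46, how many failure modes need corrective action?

RPN = Severity × Occurrence × Detection:
  Item 3: 2 × 5 × 4 = 40
  Item 4: 1 × 2 × 1 = 2
  Item 5: 3 × 5 × 1 = 15
  Item 6: 3 × 4 × 5 = 60
  Item 7: 5 × 4 × 4 = 80
  Item 8: 1 × 5 × 5 = 25
Modes with RPN ≥ 46: Item 6 (60), Item 7 (80) → 2.

2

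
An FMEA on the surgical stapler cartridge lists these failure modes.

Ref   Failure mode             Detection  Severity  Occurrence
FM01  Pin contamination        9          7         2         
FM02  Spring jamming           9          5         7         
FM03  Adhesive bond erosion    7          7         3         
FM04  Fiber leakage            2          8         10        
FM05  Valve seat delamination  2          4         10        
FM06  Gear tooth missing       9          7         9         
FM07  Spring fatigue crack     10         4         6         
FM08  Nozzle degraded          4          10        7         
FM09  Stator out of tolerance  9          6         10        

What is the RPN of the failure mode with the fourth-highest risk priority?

RPN = Severity × Occurrence × Detection:
  FM01: 7 × 2 × 9 = 126
  FM02: 5 × 7 × 9 = 315
  FM03: 7 × 3 × 7 = 147
  FM04: 8 × 10 × 2 = 160
  FM05: 4 × 10 × 2 = 80
  FM06: 7 × 9 × 9 = 567
  FM07: 4 × 6 × 10 = 240
  FM08: 10 × 7 × 4 = 280
  FM09: 6 × 10 × 9 = 540
Sorted descending: 567, 540, 315, 280, 240, 160, 147, 126, 80.
The fourth-highest RPN is 280 (FM08).

280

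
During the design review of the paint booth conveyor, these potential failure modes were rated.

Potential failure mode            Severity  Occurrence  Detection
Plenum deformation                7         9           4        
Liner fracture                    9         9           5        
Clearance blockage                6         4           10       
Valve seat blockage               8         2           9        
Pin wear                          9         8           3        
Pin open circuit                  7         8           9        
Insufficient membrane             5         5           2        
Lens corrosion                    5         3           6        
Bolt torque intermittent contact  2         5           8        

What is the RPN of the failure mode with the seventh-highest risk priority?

90

RPN = Severity × Occurrence × Detection:
  Plenum deformation: 7 × 9 × 4 = 252
  Liner fracture: 9 × 9 × 5 = 405
  Clearance blockage: 6 × 4 × 10 = 240
  Valve seat blockage: 8 × 2 × 9 = 144
  Pin wear: 9 × 8 × 3 = 216
  Pin open circuit: 7 × 8 × 9 = 504
  Insufficient membrane: 5 × 5 × 2 = 50
  Lens corrosion: 5 × 3 × 6 = 90
  Bolt torque intermittent contact: 2 × 5 × 8 = 80
Sorted descending: 504, 405, 252, 240, 216, 144, 90, 80, 50.
The seventh-highest RPN is 90 (Lens corrosion).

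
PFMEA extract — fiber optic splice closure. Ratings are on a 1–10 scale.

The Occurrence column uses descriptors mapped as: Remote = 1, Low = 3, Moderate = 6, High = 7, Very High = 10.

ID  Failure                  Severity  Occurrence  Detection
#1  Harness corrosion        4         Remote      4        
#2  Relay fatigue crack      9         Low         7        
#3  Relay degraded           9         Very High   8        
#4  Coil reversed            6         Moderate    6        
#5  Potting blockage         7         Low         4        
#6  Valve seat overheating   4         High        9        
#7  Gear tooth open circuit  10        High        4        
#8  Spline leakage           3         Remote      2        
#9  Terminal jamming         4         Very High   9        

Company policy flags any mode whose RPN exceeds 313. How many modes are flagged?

RPN = Severity × Occurrence × Detection:
  #1: 4 × 1 × 4 = 16
  #2: 9 × 3 × 7 = 189
  #3: 9 × 10 × 8 = 720
  #4: 6 × 6 × 6 = 216
  #5: 7 × 3 × 4 = 84
  #6: 4 × 7 × 9 = 252
  #7: 10 × 7 × 4 = 280
  #8: 3 × 1 × 2 = 6
  #9: 4 × 10 × 9 = 360
Modes with RPN > 313: #3 (720), #9 (360) → 2.

2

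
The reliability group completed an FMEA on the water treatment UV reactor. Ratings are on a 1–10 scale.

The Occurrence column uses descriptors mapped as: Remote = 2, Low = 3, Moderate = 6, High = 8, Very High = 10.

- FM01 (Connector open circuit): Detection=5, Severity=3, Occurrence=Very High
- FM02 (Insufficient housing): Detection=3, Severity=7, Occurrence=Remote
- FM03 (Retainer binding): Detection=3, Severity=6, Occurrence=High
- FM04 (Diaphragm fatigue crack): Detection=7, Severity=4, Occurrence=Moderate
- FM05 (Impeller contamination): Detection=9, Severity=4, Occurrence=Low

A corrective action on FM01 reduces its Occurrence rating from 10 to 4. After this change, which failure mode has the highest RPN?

FM04

RPN = Severity × Occurrence × Detection:
  FM01: 3 × 10 × 5 = 150
  FM02: 7 × 2 × 3 = 42
  FM03: 6 × 8 × 3 = 144
  FM04: 4 × 6 × 7 = 168
  FM05: 4 × 3 × 9 = 108
After action: FM01 → 3 × 4 × 5 = 60.
Revised RPNs: FM04=168, FM03=144, FM05=108, FM01=60, FM02=42.
Highest is now FM04 (168).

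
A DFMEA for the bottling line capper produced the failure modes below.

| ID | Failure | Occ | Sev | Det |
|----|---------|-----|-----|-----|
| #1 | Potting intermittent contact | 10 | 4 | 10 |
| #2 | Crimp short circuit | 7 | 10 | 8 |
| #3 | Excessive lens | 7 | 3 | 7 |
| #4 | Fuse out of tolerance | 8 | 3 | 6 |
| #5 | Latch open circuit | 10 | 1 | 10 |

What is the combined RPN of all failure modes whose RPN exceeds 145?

RPN = Severity × Occurrence × Detection:
  #1: 4 × 10 × 10 = 400
  #2: 10 × 7 × 8 = 560
  #3: 3 × 7 × 7 = 147
  #4: 3 × 8 × 6 = 144
  #5: 1 × 10 × 10 = 100
RPN > 145: #1 (400), #2 (560), #3 (147).
Sum: 400 + 560 + 147 = 1107.

1107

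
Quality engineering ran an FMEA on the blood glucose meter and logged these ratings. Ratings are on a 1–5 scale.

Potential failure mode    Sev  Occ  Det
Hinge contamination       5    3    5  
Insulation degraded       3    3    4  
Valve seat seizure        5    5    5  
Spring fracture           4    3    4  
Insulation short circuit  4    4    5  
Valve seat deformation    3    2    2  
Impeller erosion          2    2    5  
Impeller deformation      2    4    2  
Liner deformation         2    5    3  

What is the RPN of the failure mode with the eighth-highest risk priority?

RPN = Severity × Occurrence × Detection:
  Hinge contamination: 5 × 3 × 5 = 75
  Insulation degraded: 3 × 3 × 4 = 36
  Valve seat seizure: 5 × 5 × 5 = 125
  Spring fracture: 4 × 3 × 4 = 48
  Insulation short circuit: 4 × 4 × 5 = 80
  Valve seat deformation: 3 × 2 × 2 = 12
  Impeller erosion: 2 × 2 × 5 = 20
  Impeller deformation: 2 × 4 × 2 = 16
  Liner deformation: 2 × 5 × 3 = 30
Sorted descending: 125, 80, 75, 48, 36, 30, 20, 16, 12.
The eighth-highest RPN is 16 (Impeller deformation).

16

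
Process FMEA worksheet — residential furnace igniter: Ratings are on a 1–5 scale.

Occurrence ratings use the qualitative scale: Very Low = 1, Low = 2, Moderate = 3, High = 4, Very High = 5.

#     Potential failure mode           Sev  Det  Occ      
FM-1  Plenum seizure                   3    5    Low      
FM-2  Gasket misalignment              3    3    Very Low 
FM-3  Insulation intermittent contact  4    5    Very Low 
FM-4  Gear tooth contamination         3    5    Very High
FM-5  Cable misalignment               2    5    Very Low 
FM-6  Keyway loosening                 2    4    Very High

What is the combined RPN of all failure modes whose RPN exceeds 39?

115

RPN = Severity × Occurrence × Detection:
  FM-1: 3 × 2 × 5 = 30
  FM-2: 3 × 1 × 3 = 9
  FM-3: 4 × 1 × 5 = 20
  FM-4: 3 × 5 × 5 = 75
  FM-5: 2 × 1 × 5 = 10
  FM-6: 2 × 5 × 4 = 40
RPN > 39: FM-4 (75), FM-6 (40).
Sum: 75 + 40 = 115.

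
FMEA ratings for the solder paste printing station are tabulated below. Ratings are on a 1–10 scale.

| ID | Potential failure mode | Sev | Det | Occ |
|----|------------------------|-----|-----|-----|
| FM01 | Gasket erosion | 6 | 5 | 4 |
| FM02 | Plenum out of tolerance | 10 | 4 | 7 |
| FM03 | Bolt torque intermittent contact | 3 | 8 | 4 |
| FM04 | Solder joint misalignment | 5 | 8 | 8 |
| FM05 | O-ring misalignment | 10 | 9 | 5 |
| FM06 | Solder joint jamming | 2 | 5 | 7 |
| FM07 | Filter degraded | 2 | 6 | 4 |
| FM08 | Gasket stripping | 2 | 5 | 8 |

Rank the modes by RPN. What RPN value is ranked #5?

RPN = Severity × Occurrence × Detection:
  FM01: 6 × 4 × 5 = 120
  FM02: 10 × 7 × 4 = 280
  FM03: 3 × 4 × 8 = 96
  FM04: 5 × 8 × 8 = 320
  FM05: 10 × 5 × 9 = 450
  FM06: 2 × 7 × 5 = 70
  FM07: 2 × 4 × 6 = 48
  FM08: 2 × 8 × 5 = 80
Sorted descending: 450, 320, 280, 120, 96, 80, 70, 48.
The fifth-highest RPN is 96 (FM03).

96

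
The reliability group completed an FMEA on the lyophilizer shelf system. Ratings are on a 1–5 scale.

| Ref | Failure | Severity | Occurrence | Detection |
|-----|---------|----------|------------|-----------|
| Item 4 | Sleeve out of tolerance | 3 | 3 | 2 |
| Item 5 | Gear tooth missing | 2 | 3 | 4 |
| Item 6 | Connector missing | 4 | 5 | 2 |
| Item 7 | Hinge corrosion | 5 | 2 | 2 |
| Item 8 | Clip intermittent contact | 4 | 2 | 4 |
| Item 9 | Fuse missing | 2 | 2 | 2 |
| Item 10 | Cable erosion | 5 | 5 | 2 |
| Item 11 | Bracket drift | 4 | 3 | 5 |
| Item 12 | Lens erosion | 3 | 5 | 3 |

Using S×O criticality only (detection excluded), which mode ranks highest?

Item 10

Criticality = Severity × Occurrence:
  Item 4: 3 × 3 = 9
  Item 5: 2 × 3 = 6
  Item 6: 4 × 5 = 20
  Item 7: 5 × 2 = 10
  Item 8: 4 × 2 = 8
  Item 9: 2 × 2 = 4
  Item 10: 5 × 5 = 25
  Item 11: 4 × 3 = 12
  Item 12: 3 × 5 = 15
Highest criticality is 25 → Item 10.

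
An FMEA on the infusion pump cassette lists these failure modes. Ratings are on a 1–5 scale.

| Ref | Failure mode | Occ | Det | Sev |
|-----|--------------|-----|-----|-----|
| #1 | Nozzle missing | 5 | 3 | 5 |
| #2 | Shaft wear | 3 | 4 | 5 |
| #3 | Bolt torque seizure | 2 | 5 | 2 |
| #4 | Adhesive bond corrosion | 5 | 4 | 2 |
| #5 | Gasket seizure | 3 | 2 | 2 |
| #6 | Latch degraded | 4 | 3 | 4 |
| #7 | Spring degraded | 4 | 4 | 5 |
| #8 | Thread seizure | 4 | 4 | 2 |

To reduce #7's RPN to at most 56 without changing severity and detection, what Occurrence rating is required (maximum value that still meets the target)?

#7: S=5, O=4, D=4 → current RPN = 80.
Fixed product = 20. Need 20 × O ≤ 56, so O ≤ 56/20 = 2.80.
Maximum integer Occurrence rating = 2 (gives RPN 40; O=3 would give 60 > 56).

2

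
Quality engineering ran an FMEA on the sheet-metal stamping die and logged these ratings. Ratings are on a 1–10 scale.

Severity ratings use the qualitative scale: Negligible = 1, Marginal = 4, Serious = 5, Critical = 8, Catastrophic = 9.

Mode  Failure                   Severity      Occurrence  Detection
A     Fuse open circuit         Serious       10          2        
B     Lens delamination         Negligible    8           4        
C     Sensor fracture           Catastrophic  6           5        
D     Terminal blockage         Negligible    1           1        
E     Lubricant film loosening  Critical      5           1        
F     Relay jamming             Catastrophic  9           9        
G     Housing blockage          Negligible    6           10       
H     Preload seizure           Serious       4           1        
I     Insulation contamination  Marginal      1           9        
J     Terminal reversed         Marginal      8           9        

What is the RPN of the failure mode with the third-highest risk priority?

270

RPN = Severity × Occurrence × Detection:
  A: 5 × 10 × 2 = 100
  B: 1 × 8 × 4 = 32
  C: 9 × 6 × 5 = 270
  D: 1 × 1 × 1 = 1
  E: 8 × 5 × 1 = 40
  F: 9 × 9 × 9 = 729
  G: 1 × 6 × 10 = 60
  H: 5 × 4 × 1 = 20
  I: 4 × 1 × 9 = 36
  J: 4 × 8 × 9 = 288
Sorted descending: 729, 288, 270, 100, 60, 40, 36, 32, 20, 1.
The third-highest RPN is 270 (C).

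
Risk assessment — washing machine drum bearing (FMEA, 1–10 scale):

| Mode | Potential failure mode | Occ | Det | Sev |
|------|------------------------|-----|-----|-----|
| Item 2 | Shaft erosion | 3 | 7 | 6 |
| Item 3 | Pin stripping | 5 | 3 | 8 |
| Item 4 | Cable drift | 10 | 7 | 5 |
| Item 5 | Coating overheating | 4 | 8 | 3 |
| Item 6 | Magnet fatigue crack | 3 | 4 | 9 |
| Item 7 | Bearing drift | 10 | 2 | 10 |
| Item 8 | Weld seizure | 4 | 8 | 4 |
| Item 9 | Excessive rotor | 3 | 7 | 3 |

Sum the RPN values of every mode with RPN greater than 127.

RPN = Severity × Occurrence × Detection:
  Item 2: 6 × 3 × 7 = 126
  Item 3: 8 × 5 × 3 = 120
  Item 4: 5 × 10 × 7 = 350
  Item 5: 3 × 4 × 8 = 96
  Item 6: 9 × 3 × 4 = 108
  Item 7: 10 × 10 × 2 = 200
  Item 8: 4 × 4 × 8 = 128
  Item 9: 3 × 3 × 7 = 63
RPN > 127: Item 4 (350), Item 7 (200), Item 8 (128).
Sum: 350 + 200 + 128 = 678.

678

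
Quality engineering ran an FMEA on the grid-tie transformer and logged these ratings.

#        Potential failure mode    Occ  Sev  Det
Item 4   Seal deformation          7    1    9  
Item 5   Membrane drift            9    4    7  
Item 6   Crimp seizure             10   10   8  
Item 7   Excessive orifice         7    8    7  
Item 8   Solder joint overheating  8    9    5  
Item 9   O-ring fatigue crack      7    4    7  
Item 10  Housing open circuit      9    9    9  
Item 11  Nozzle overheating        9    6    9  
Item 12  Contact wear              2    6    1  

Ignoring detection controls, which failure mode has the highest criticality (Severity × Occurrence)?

Item 6

Criticality = Severity × Occurrence:
  Item 4: 1 × 7 = 7
  Item 5: 4 × 9 = 36
  Item 6: 10 × 10 = 100
  Item 7: 8 × 7 = 56
  Item 8: 9 × 8 = 72
  Item 9: 4 × 7 = 28
  Item 10: 9 × 9 = 81
  Item 11: 6 × 9 = 54
  Item 12: 6 × 2 = 12
Highest criticality is 100 → Item 6.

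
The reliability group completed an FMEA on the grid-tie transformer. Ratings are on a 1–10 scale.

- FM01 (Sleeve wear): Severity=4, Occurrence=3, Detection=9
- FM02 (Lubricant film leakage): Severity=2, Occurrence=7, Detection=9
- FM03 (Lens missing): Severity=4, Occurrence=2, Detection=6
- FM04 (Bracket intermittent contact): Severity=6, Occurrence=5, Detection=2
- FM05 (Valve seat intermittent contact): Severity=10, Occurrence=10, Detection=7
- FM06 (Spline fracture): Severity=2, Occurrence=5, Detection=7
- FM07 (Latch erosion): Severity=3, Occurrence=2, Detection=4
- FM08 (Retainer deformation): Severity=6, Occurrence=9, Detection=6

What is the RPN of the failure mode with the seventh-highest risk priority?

RPN = Severity × Occurrence × Detection:
  FM01: 4 × 3 × 9 = 108
  FM02: 2 × 7 × 9 = 126
  FM03: 4 × 2 × 6 = 48
  FM04: 6 × 5 × 2 = 60
  FM05: 10 × 10 × 7 = 700
  FM06: 2 × 5 × 7 = 70
  FM07: 3 × 2 × 4 = 24
  FM08: 6 × 9 × 6 = 324
Sorted descending: 700, 324, 126, 108, 70, 60, 48, 24.
The seventh-highest RPN is 48 (FM03).

48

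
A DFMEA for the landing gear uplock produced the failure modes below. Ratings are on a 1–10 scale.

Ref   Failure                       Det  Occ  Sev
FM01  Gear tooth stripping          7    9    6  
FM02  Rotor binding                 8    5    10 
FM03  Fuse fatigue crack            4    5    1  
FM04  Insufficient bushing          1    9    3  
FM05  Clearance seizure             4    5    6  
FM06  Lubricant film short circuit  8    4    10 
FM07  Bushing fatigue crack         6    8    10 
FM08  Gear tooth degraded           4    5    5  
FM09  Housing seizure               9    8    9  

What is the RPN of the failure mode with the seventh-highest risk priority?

RPN = Severity × Occurrence × Detection:
  FM01: 6 × 9 × 7 = 378
  FM02: 10 × 5 × 8 = 400
  FM03: 1 × 5 × 4 = 20
  FM04: 3 × 9 × 1 = 27
  FM05: 6 × 5 × 4 = 120
  FM06: 10 × 4 × 8 = 320
  FM07: 10 × 8 × 6 = 480
  FM08: 5 × 5 × 4 = 100
  FM09: 9 × 8 × 9 = 648
Sorted descending: 648, 480, 400, 378, 320, 120, 100, 27, 20.
The seventh-highest RPN is 100 (FM08).

100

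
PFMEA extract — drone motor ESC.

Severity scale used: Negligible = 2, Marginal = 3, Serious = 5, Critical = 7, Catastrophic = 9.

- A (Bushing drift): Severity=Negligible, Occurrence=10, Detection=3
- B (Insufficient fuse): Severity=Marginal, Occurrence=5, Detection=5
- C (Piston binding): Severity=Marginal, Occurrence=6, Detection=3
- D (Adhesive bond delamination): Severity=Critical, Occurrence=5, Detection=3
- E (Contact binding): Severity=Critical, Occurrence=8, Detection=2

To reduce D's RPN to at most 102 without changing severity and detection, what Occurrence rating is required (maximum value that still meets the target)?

D: S=7, O=5, D=3 → current RPN = 105.
Fixed product = 21. Need 21 × O ≤ 102, so O ≤ 102/21 = 4.86.
Maximum integer Occurrence rating = 4 (gives RPN 84; O=5 would give 105 > 102).

4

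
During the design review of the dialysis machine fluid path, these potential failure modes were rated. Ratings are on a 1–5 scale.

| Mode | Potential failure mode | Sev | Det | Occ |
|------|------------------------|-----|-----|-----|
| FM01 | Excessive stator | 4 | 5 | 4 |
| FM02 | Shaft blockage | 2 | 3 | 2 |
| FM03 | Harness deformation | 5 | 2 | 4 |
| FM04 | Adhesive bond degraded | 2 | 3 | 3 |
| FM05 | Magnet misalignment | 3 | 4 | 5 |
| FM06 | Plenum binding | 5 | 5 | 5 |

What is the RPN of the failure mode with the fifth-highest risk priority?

RPN = Severity × Occurrence × Detection:
  FM01: 4 × 4 × 5 = 80
  FM02: 2 × 2 × 3 = 12
  FM03: 5 × 4 × 2 = 40
  FM04: 2 × 3 × 3 = 18
  FM05: 3 × 5 × 4 = 60
  FM06: 5 × 5 × 5 = 125
Sorted descending: 125, 80, 60, 40, 18, 12.
The fifth-highest RPN is 18 (FM04).

18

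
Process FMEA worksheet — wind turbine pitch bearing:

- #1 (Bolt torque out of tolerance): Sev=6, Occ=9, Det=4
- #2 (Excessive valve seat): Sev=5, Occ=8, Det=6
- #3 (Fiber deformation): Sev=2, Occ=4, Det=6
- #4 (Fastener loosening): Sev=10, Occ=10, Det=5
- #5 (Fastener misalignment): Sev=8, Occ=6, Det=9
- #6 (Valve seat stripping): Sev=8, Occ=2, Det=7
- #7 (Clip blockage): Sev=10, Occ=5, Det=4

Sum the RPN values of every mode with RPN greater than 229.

RPN = Severity × Occurrence × Detection:
  #1: 6 × 9 × 4 = 216
  #2: 5 × 8 × 6 = 240
  #3: 2 × 4 × 6 = 48
  #4: 10 × 10 × 5 = 500
  #5: 8 × 6 × 9 = 432
  #6: 8 × 2 × 7 = 112
  #7: 10 × 5 × 4 = 200
RPN > 229: #2 (240), #4 (500), #5 (432).
Sum: 240 + 500 + 432 = 1172.

1172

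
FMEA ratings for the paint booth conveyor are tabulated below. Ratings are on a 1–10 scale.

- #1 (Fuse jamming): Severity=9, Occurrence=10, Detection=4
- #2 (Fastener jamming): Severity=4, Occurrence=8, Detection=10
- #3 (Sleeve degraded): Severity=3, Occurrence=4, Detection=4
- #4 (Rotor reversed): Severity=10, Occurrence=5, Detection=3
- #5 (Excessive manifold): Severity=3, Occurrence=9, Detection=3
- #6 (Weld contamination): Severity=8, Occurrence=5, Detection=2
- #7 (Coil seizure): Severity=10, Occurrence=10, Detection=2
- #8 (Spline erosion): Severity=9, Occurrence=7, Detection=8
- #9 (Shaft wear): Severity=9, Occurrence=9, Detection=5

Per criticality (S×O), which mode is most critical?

#7

Criticality = Severity × Occurrence:
  #1: 9 × 10 = 90
  #2: 4 × 8 = 32
  #3: 3 × 4 = 12
  #4: 10 × 5 = 50
  #5: 3 × 9 = 27
  #6: 8 × 5 = 40
  #7: 10 × 10 = 100
  #8: 9 × 7 = 63
  #9: 9 × 9 = 81
Highest criticality is 100 → #7.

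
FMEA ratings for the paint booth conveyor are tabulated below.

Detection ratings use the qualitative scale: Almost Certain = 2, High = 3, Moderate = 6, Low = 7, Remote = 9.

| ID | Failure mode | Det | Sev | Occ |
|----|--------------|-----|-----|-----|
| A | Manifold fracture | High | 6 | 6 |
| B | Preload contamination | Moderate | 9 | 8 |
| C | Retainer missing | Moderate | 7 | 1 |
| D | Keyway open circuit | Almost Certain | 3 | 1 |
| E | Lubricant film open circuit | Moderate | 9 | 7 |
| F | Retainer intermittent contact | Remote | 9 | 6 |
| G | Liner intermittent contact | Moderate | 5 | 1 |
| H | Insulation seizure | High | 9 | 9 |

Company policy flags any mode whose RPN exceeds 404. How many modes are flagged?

RPN = Severity × Occurrence × Detection:
  A: 6 × 6 × 3 = 108
  B: 9 × 8 × 6 = 432
  C: 7 × 1 × 6 = 42
  D: 3 × 1 × 2 = 6
  E: 9 × 7 × 6 = 378
  F: 9 × 6 × 9 = 486
  G: 5 × 1 × 6 = 30
  H: 9 × 9 × 3 = 243
Modes with RPN > 404: B (432), F (486) → 2.

2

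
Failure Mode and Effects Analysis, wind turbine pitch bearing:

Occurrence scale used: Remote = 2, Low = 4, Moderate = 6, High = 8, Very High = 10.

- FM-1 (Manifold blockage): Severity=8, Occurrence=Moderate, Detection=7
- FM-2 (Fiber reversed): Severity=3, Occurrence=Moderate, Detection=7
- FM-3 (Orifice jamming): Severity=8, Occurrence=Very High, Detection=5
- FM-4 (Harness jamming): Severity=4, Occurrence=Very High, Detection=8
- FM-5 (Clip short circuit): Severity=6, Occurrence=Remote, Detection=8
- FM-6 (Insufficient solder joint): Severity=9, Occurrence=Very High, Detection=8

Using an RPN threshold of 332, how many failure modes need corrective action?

3

RPN = Severity × Occurrence × Detection:
  FM-1: 8 × 6 × 7 = 336
  FM-2: 3 × 6 × 7 = 126
  FM-3: 8 × 10 × 5 = 400
  FM-4: 4 × 10 × 8 = 320
  FM-5: 6 × 2 × 8 = 96
  FM-6: 9 × 10 × 8 = 720
Modes with RPN ≥ 332: FM-1 (336), FM-3 (400), FM-6 (720) → 3.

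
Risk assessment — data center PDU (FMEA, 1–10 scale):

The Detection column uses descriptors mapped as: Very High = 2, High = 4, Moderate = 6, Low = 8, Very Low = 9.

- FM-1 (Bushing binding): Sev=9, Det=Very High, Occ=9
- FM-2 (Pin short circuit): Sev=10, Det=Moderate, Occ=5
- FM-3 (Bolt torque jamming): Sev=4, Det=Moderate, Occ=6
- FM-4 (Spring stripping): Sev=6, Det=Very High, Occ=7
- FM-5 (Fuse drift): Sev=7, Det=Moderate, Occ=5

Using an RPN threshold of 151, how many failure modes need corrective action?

3

RPN = Severity × Occurrence × Detection:
  FM-1: 9 × 9 × 2 = 162
  FM-2: 10 × 5 × 6 = 300
  FM-3: 4 × 6 × 6 = 144
  FM-4: 6 × 7 × 2 = 84
  FM-5: 7 × 5 × 6 = 210
Modes with RPN ≥ 151: FM-1 (162), FM-2 (300), FM-5 (210) → 3.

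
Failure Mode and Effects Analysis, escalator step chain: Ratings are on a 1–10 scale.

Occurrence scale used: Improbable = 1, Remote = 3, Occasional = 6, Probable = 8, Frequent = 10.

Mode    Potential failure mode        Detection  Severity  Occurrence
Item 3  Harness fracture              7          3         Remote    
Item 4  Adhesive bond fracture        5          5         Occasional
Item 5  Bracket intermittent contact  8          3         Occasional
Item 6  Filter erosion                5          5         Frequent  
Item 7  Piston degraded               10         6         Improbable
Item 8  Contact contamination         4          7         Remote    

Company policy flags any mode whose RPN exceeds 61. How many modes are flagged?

5

RPN = Severity × Occurrence × Detection:
  Item 3: 3 × 3 × 7 = 63
  Item 4: 5 × 6 × 5 = 150
  Item 5: 3 × 6 × 8 = 144
  Item 6: 5 × 10 × 5 = 250
  Item 7: 6 × 1 × 10 = 60
  Item 8: 7 × 3 × 4 = 84
Modes with RPN > 61: Item 3 (63), Item 4 (150), Item 5 (144), Item 6 (250), Item 8 (84) → 5.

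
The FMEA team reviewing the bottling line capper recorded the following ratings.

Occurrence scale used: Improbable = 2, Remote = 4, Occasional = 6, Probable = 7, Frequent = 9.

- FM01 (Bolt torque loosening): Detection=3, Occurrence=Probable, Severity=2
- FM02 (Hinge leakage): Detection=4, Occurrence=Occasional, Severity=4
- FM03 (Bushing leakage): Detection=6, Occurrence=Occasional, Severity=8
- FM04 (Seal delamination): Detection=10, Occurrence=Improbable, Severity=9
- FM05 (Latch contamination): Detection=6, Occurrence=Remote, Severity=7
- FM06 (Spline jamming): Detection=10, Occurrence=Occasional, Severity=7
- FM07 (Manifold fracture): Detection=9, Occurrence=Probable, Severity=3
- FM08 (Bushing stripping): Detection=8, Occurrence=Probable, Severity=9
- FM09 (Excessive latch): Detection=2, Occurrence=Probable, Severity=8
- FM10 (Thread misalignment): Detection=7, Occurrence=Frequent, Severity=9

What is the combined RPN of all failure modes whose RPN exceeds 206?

RPN = Severity × Occurrence × Detection:
  FM01: 2 × 7 × 3 = 42
  FM02: 4 × 6 × 4 = 96
  FM03: 8 × 6 × 6 = 288
  FM04: 9 × 2 × 10 = 180
  FM05: 7 × 4 × 6 = 168
  FM06: 7 × 6 × 10 = 420
  FM07: 3 × 7 × 9 = 189
  FM08: 9 × 7 × 8 = 504
  FM09: 8 × 7 × 2 = 112
  FM10: 9 × 9 × 7 = 567
RPN > 206: FM03 (288), FM06 (420), FM08 (504), FM10 (567).
Sum: 288 + 420 + 504 + 567 = 1779.

1779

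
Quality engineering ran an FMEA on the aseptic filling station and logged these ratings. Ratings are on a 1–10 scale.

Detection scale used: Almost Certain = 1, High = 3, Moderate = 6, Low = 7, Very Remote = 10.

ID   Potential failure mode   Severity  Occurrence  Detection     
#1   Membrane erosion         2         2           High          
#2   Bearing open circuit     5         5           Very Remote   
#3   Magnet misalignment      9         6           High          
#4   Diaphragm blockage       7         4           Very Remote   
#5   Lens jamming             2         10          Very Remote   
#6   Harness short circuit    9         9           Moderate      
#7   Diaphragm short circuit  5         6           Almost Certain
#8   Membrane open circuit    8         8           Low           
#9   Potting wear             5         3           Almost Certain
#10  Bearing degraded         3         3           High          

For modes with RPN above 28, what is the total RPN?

1856

RPN = Severity × Occurrence × Detection:
  #1: 2 × 2 × 3 = 12
  #2: 5 × 5 × 10 = 250
  #3: 9 × 6 × 3 = 162
  #4: 7 × 4 × 10 = 280
  #5: 2 × 10 × 10 = 200
  #6: 9 × 9 × 6 = 486
  #7: 5 × 6 × 1 = 30
  #8: 8 × 8 × 7 = 448
  #9: 5 × 3 × 1 = 15
  #10: 3 × 3 × 3 = 27
RPN > 28: #2 (250), #3 (162), #4 (280), #5 (200), #6 (486), #7 (30), #8 (448).
Sum: 250 + 162 + 280 + 200 + 486 + 30 + 448 = 1856.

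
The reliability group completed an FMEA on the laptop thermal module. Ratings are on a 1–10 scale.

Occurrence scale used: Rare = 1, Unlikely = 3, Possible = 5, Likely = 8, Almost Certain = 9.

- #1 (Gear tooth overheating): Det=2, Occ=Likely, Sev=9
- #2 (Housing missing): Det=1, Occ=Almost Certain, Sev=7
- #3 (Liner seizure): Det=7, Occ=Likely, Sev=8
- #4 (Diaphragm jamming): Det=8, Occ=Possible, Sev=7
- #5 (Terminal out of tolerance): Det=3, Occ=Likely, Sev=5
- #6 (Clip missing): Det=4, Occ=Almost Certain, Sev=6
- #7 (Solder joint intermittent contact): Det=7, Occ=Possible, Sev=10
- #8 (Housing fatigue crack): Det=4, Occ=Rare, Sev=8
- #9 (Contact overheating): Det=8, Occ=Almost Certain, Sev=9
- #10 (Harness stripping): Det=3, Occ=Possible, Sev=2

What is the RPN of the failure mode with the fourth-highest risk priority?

280

RPN = Severity × Occurrence × Detection:
  #1: 9 × 8 × 2 = 144
  #2: 7 × 9 × 1 = 63
  #3: 8 × 8 × 7 = 448
  #4: 7 × 5 × 8 = 280
  #5: 5 × 8 × 3 = 120
  #6: 6 × 9 × 4 = 216
  #7: 10 × 5 × 7 = 350
  #8: 8 × 1 × 4 = 32
  #9: 9 × 9 × 8 = 648
  #10: 2 × 5 × 3 = 30
Sorted descending: 648, 448, 350, 280, 216, 144, 120, 63, 32, 30.
The fourth-highest RPN is 280 (#4).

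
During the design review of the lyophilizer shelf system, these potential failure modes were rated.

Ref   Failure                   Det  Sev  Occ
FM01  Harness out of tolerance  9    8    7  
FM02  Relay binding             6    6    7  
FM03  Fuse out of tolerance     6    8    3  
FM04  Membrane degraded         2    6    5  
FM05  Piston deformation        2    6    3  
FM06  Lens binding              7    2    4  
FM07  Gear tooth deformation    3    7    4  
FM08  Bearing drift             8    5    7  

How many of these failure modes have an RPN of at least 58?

6

RPN = Severity × Occurrence × Detection:
  FM01: 8 × 7 × 9 = 504
  FM02: 6 × 7 × 6 = 252
  FM03: 8 × 3 × 6 = 144
  FM04: 6 × 5 × 2 = 60
  FM05: 6 × 3 × 2 = 36
  FM06: 2 × 4 × 7 = 56
  FM07: 7 × 4 × 3 = 84
  FM08: 5 × 7 × 8 = 280
Modes with RPN ≥ 58: FM01 (504), FM02 (252), FM03 (144), FM04 (60), FM07 (84), FM08 (280) → 6.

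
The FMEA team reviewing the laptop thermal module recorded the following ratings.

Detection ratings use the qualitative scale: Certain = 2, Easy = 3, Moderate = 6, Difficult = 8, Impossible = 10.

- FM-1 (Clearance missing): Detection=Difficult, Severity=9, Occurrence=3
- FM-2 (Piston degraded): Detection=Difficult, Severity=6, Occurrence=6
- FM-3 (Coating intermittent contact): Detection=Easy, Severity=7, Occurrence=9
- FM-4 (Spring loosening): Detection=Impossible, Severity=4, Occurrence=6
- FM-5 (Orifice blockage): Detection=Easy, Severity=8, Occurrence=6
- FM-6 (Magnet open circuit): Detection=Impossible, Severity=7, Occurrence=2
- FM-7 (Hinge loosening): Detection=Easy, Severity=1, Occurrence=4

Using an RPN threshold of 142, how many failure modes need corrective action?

5

RPN = Severity × Occurrence × Detection:
  FM-1: 9 × 3 × 8 = 216
  FM-2: 6 × 6 × 8 = 288
  FM-3: 7 × 9 × 3 = 189
  FM-4: 4 × 6 × 10 = 240
  FM-5: 8 × 6 × 3 = 144
  FM-6: 7 × 2 × 10 = 140
  FM-7: 1 × 4 × 3 = 12
Modes with RPN ≥ 142: FM-1 (216), FM-2 (288), FM-3 (189), FM-4 (240), FM-5 (144) → 5.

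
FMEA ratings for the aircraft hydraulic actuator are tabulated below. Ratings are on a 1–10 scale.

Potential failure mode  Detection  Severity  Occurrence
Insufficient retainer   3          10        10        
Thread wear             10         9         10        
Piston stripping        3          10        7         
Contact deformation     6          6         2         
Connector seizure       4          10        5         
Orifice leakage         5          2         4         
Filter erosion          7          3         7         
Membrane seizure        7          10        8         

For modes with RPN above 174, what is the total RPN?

RPN = Severity × Occurrence × Detection:
  Insufficient retainer: 10 × 10 × 3 = 300
  Thread wear: 9 × 10 × 10 = 900
  Piston stripping: 10 × 7 × 3 = 210
  Contact deformation: 6 × 2 × 6 = 72
  Connector seizure: 10 × 5 × 4 = 200
  Orifice leakage: 2 × 4 × 5 = 40
  Filter erosion: 3 × 7 × 7 = 147
  Membrane seizure: 10 × 8 × 7 = 560
RPN > 174: Insufficient retainer (300), Thread wear (900), Piston stripping (210), Connector seizure (200), Membrane seizure (560).
Sum: 300 + 900 + 210 + 200 + 560 = 2170.

2170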